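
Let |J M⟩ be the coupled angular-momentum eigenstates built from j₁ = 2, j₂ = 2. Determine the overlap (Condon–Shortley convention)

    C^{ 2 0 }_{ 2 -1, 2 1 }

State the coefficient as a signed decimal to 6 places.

+0.267261  (= +√(1/14))

√[5·2!2!2!/7! · 1!3!3!1!2!2!] = √(8/7)
  +(−1)^1/∏(1,1,2,2,0,0)! = -1/4  (running -1/4)
  +(−1)^2/∏(2,0,1,1,1,1)! = 1/2  (running 1/4)
⟨..|..⟩ = √(8/7)·(1/4) = +0.267261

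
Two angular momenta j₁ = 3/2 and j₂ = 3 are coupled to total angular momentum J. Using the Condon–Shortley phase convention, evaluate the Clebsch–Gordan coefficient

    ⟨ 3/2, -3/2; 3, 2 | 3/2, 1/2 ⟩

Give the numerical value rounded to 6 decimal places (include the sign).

-0.534522

√[4·3!0!3!/7! · 0!3!5!1!2!1!] = √(288/7)
  +(−1)^3/∏(3,0,0,2,0,1)! = -1/12  (running -1/12)
⟨..|..⟩ = √(288/7)·(-1/12) = -0.534522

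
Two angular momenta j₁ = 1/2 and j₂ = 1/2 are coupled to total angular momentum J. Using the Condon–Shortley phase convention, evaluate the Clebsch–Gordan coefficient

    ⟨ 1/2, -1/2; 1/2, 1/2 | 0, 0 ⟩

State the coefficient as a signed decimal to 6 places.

-0.707107

triangle: 1!*0!*0!/2! = 1/2
(j±m)!: 0!*1!*1!*0!*0!*0! = 1
prefactor² = (2J+1)*Δ*N² = 1/2
  k=1: −1/(1!*0!*0!*0!*0!*0!) = -1
Σ = -1  ⇒  CG² = 1/2*(-1)² = 1/2
CG = −√(1/2) = -0.707107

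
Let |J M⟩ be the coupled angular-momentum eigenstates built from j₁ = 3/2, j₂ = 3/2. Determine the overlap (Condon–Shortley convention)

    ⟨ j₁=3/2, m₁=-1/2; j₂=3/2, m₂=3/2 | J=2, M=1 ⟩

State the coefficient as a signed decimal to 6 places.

√[5·1!2!2!/6! · 1!2!3!0!3!1!] = √(2)
  +(−1)^1/∏(1,0,1,2,1,0)! = -1/2  (running -1/2)
⟨..|..⟩ = √(2)·(-1/2) = -0.707107

-0.707107  (= −√(1/2))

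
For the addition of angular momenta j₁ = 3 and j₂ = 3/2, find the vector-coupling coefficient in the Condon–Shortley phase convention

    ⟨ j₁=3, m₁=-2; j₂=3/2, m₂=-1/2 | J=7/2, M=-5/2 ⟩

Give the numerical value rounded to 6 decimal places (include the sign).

−√(1/7) ≈ -0.377964

triangle: 1!*5!*2!/9! = 240/362880
(j±m)!: 1!*5!*1!*2!*1!*6! = 172800
prefactor² = (2J+1)*Δ*N² = 6400/7
  k=0: +1/(0!*1!*5!*1!*0!*1!) = 1/120
  k=1: −1/(1!*0!*4!*0!*1!*2!) = -1/48
Σ = -1/80  ⇒  CG² = 6400/7*(-1/80)² = 1/7
CG = −√(1/7) = -0.377964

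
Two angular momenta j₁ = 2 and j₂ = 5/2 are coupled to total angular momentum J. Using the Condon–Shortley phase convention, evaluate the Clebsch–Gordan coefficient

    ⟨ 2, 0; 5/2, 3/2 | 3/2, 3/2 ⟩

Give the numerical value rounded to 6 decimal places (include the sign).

+√(12/35) ≈ +0.585540

j₁+j₂−J=3  J+j₁−j₂=1  J−j₁+j₂=2  j₁+j₂+J+1=7
(j₁±m₁, j₂±m₂, J±M) = (2,2,4,1,3,0)
P² = 192/35
sum k=2..2:
  [2] +1/4 = 1/4
S = 1/4
C² = P²·S² = 12/35 ; C = +0.585540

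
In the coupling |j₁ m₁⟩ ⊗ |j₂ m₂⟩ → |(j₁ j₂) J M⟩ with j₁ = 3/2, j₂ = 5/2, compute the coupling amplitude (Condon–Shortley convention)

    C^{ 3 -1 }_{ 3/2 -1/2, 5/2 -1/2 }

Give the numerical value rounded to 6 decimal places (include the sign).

−√(1/60) ≈ -0.129099

j₁+j₂−J=1  J+j₁−j₂=2  J−j₁+j₂=4  j₁+j₂+J+1=8
(j₁±m₁, j₂±m₂, J±M) = (1,2,2,3,2,4)
P² = 48/5
sum k=0..1:
  [0] +1/8 = 1/8
  [1] −1/6 = -1/6
S = -1/24
C² = P²·S² = 1/60 ; C = -0.129099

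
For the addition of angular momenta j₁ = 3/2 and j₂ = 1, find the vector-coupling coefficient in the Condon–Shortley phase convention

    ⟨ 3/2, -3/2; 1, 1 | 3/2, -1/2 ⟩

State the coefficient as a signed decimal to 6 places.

triangle: 1!*2!*1!/5! = 2/120
(j±m)!: 0!*3!*2!*0!*1!*2! = 24
prefactor² = (2J+1)*Δ*N² = 8/5
  k=1: −1/(1!*0!*2!*1!*0!*0!) = -1/2
Σ = -1/2  ⇒  CG² = 8/5*(-1/2)² = 2/5
CG = −√(2/5) = -0.632456

−√(2/5) = -0.632456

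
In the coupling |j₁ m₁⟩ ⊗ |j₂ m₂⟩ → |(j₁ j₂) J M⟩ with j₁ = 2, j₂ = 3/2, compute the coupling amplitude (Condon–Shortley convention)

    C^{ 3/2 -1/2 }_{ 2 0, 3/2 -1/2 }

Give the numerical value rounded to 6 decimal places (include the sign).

-0.447214  (= −√(1/5))

√[4·2!2!1!/6! · 2!2!1!2!1!2!] = √(16/45)
  +(−1)^0/∏(0,2,2,1,0,0)! = 1/4  (running 1/4)
  +(−1)^1/∏(1,1,1,0,1,1)! = -1  (running -3/4)
⟨..|..⟩ = √(16/45)·(-3/4) = -0.447214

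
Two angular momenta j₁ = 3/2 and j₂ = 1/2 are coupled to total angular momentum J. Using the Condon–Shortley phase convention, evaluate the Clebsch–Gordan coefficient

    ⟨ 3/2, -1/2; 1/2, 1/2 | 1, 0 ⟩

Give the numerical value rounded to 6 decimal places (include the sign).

√[3·1!2!0!/4! · 1!2!1!0!1!1!] = √(1/2)
  +(−1)^1/∏(1,0,1,0,1,0)! = -1  (running -1)
⟨..|..⟩ = √(1/2)·(-1) = -0.707107

-0.707107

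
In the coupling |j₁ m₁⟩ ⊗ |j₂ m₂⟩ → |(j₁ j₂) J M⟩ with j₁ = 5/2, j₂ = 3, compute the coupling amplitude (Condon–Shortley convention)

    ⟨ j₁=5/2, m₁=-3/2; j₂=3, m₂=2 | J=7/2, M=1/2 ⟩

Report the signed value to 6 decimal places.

j₁+j₂−J=2  J+j₁−j₂=3  J−j₁+j₂=4  j₁+j₂+J+1=10
(j₁±m₁, j₂±m₂, J±M) = (1,4,5,1,4,3)
P² = 9216/35
sum k=1..2:
  [1] −1/144 = -1/144
  [2] +1/24 = 1/24
S = 5/144
C² = P²·S² = 20/63 ; C = +0.563436

+√(20/63) = +0.563436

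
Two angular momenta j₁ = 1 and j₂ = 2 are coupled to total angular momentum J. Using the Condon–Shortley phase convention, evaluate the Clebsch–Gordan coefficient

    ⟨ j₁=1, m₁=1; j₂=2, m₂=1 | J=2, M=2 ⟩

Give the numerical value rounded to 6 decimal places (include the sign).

triangle: 1!×1!×3!/6! = 6/720
(j±m)!: 2!×0!×3!×1!×4!×0! = 288
prefactor² = (2J+1)×Δ×N² = 12
  k=0: +1/(0!×1!×0!×3!×1!×0!) = 1/6
Σ = 1/6  ⇒  CG² = 12×1/6² = 1/3
CG = +√(1/3) = +0.577350

+√(1/3) = +0.577350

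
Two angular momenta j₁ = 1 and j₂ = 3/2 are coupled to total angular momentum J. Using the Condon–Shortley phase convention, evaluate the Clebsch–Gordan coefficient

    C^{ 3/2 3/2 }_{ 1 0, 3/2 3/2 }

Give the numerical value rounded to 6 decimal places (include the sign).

j₁+j₂−J=1  J+j₁−j₂=1  J−j₁+j₂=2  j₁+j₂+J+1=5
(j₁±m₁, j₂±m₂, J±M) = (1,1,3,0,3,0)
P² = 12/5
sum k=1..1:
  [1] −1/2 = -1/2
S = -1/2
C² = P²·S² = 3/5 ; C = -0.774597

−√(3/5) ≈ -0.774597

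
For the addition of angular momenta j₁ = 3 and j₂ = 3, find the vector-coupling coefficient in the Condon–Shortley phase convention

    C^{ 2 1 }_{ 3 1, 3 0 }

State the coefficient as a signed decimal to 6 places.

triangle: 4!×2!×2!/9! = 96/362880
(j±m)!: 4!×2!×3!×3!×3!×1! = 10368
prefactor² = (2J+1)×Δ×N² = 96/7
  k=1: −1/(1!×3!×1!×2!×1!×0!) = -1/12
  k=2: +1/(2!×2!×0!×1!×2!×1!) = 1/8
Σ = 1/24  ⇒  CG² = 96/7×1/24² = 1/42
CG = +√(1/42) = +0.154303

+0.154303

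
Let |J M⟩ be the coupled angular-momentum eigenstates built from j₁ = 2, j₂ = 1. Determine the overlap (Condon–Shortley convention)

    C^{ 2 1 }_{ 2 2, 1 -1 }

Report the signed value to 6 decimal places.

+√(1/3) = +0.577350

j₁+j₂−J=1  J+j₁−j₂=3  J−j₁+j₂=1  j₁+j₂+J+1=6
(j₁±m₁, j₂±m₂, J±M) = (4,0,0,2,3,1)
P² = 12
sum k=0..0:
  [0] +1/6 = 1/6
S = 1/6
C² = P²·S² = 1/3 ; C = +0.577350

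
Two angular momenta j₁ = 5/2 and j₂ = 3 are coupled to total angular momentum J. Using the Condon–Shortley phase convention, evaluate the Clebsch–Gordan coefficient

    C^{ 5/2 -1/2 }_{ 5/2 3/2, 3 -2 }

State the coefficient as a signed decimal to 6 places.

√[6·3!2!3!/9! · 4!1!1!5!2!3!] = √(288/7)
  +(−1)^0/∏(0,3,1,1,1,2)! = 1/12  (running 1/12)
  +(−1)^1/∏(1,2,0,0,2,3)! = -1/24  (running 1/24)
⟨..|..⟩ = √(288/7)·(1/24) = +0.267261

+√(1/14) = +0.267261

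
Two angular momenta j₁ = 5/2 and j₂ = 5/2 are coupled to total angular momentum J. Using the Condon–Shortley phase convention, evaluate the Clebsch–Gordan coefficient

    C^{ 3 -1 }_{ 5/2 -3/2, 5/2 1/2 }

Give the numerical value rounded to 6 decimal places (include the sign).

+0.182574

√[7·2!3!3!/9! · 1!4!3!2!2!4!] = √(96/5)
  +(−1)^1/∏(1,1,3,2,0,1)! = -1/12  (running -1/12)
  +(−1)^2/∏(2,0,2,1,1,2)! = 1/8  (running 1/24)
⟨..|..⟩ = √(96/5)·(1/24) = +0.182574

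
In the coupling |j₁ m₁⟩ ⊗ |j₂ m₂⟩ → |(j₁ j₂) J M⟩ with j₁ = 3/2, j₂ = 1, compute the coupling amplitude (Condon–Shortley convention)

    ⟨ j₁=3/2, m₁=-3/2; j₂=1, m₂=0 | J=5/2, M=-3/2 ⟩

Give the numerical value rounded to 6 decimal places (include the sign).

+√(2/5) ≈ +0.632456

triangle: 0!*3!*2!/6! = 12/720
(j±m)!: 0!*3!*1!*1!*1!*4! = 144
prefactor² = (2J+1)*Δ*N² = 72/5
  k=0: +1/(0!*0!*3!*1!*0!*1!) = 1/6
Σ = 1/6  ⇒  CG² = 72/5*1/6² = 2/5
CG = +√(2/5) = +0.632456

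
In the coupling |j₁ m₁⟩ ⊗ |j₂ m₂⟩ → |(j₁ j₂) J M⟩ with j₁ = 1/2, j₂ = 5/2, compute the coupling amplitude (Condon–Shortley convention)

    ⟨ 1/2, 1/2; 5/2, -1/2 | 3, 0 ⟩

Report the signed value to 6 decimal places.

+0.707107

√[7·0!1!5!/7! · 1!0!2!3!3!3!] = √(72)
  +(−1)^0/∏(0,0,0,2,1,3)! = 1/12  (running 1/12)
⟨..|..⟩ = √(72)·(1/12) = +0.707107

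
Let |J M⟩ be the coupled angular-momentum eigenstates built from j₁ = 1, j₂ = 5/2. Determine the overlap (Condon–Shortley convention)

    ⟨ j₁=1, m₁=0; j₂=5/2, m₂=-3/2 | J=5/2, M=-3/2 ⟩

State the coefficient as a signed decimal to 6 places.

+0.507093  (= +√(9/35))

triangle: 1!×1!×4!/7! = 24/5040
(j±m)!: 1!×1!×1!×4!×1!×4! = 576
prefactor² = (2J+1)×Δ×N² = 576/35
  k=0: +1/(0!×1!×1!×1!×0!×3!) = 1/6
  k=1: −1/(1!×0!×0!×0!×1!×4!) = -1/24
Σ = 1/8  ⇒  CG² = 576/35×1/8² = 9/35
CG = +√(9/35) = +0.507093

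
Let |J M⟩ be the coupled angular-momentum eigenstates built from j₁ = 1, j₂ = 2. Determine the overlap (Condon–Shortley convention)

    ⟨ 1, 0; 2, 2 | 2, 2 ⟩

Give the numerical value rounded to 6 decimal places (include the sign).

triangle: 1!·1!·3!/6! = 6/720
(j±m)!: 1!·1!·4!·0!·4!·0! = 576
prefactor² = (2J+1)·Δ·N² = 24
  k=1: −1/(1!·0!·0!·3!·1!·0!) = -1/6
Σ = -1/6  ⇒  CG² = 24·(-1/6)² = 2/3
CG = −√(2/3) = -0.816497

-0.816497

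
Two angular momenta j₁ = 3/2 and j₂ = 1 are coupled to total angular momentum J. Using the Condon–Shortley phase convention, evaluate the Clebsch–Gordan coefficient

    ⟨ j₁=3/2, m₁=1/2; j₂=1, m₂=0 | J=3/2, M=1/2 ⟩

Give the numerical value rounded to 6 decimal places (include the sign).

triangle: 1!*2!*1!/5! = 2/120
(j±m)!: 2!*1!*1!*1!*2!*1! = 4
prefactor² = (2J+1)*Δ*N² = 4/15
  k=0: +1/(0!*1!*1!*1!*1!*0!) = 1
  k=1: −1/(1!*0!*0!*0!*2!*1!) = -1/2
Σ = 1/2  ⇒  CG² = 4/15*1/2² = 1/15
CG = +√(1/15) = +0.258199

+√(1/15) = +0.258199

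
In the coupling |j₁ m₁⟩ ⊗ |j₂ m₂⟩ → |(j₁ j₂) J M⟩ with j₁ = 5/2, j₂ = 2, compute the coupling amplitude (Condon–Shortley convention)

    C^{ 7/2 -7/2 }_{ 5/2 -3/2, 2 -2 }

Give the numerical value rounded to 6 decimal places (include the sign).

+√(4/9) ≈ +0.666667

√[8·1!4!3!/9! · 1!4!0!4!0!7!] = √(9216)
  +(−1)^0/∏(0,1,4,0,0,3)! = 1/144  (running 1/144)
⟨..|..⟩ = √(9216)·(1/144) = +0.666667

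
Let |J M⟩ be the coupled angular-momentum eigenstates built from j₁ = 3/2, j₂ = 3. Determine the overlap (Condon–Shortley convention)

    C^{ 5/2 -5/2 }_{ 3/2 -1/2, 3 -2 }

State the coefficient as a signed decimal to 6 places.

-0.597614  (= −√(5/14))

√[6·2!1!4!/8! · 1!2!1!5!0!5!] = √(1440/7)
  +(−1)^1/∏(1,1,1,0,0,4)! = -1/24  (running -1/24)
⟨..|..⟩ = √(1440/7)·(-1/24) = -0.597614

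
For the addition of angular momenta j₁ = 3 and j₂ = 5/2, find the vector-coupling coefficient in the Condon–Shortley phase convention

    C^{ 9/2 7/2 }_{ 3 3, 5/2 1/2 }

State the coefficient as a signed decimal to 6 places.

+0.696311

√[10·1!5!4!/11! · 6!0!3!2!8!1!] = √(2764800/11)
  +(−1)^0/∏(0,1,0,3,5,1)! = 1/720  (running 1/720)
⟨..|..⟩ = √(2764800/11)·(1/720) = +0.696311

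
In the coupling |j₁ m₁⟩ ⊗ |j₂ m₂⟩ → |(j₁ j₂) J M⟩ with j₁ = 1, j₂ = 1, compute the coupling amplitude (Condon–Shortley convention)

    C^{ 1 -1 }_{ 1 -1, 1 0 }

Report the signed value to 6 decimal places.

j₁+j₂−J=1  J+j₁−j₂=1  J−j₁+j₂=1  j₁+j₂+J+1=4
(j₁±m₁, j₂±m₂, J±M) = (0,2,1,1,0,2)
P² = 1/2
sum k=1..1:
  [1] −1/1 = -1
S = -1
C² = P²·S² = 1/2 ; C = -0.707107

−√(1/2) ≈ -0.707107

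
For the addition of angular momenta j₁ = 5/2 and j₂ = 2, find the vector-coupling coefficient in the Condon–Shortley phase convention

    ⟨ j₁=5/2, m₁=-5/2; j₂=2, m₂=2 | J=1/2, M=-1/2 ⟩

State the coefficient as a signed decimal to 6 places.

√[2·4!1!0!/6! · 0!5!4!0!0!1!] = √(192)
  +(−1)^4/∏(4,0,1,0,0,0)! = 1/24  (running 1/24)
⟨..|..⟩ = √(192)·(1/24) = +0.577350

+√(1/3) = +0.577350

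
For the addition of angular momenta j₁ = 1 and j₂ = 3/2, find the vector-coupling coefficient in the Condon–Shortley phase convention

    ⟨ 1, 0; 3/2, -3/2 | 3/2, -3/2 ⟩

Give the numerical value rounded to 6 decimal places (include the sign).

+0.774597

j₁+j₂−J=1  J+j₁−j₂=1  J−j₁+j₂=2  j₁+j₂+J+1=5
(j₁±m₁, j₂±m₂, J±M) = (1,1,0,3,0,3)
P² = 12/5
sum k=0..0:
  [0] +1/2 = 1/2
S = 1/2
C² = P²·S² = 3/5 ; C = +0.774597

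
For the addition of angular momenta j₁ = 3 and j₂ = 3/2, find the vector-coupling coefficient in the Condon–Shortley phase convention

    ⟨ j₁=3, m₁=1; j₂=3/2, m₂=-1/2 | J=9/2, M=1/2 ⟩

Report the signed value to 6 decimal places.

+√(5/14) ≈ +0.597614

triangle: 0!×6!×3!/10! = 4320/3628800
(j±m)!: 4!×2!×1!×2!×5!×4! = 276480
prefactor² = (2J+1)×Δ×N² = 23040/7
  k=0: +1/(0!×0!×2!×1!×4!×2!) = 1/96
Σ = 1/96  ⇒  CG² = 23040/7×1/96² = 5/14
CG = +√(5/14) = +0.597614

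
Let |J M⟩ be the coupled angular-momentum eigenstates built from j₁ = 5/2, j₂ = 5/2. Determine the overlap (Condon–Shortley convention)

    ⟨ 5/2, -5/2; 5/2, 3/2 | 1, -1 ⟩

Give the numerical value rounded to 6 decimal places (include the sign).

+0.377964

j₁+j₂−J=4  J+j₁−j₂=1  J−j₁+j₂=1  j₁+j₂+J+1=7
(j₁±m₁, j₂±m₂, J±M) = (0,5,4,1,0,2)
P² = 576/7
sum k=4..4:
  [4] +1/24 = 1/24
S = 1/24
C² = P²·S² = 1/7 ; C = +0.377964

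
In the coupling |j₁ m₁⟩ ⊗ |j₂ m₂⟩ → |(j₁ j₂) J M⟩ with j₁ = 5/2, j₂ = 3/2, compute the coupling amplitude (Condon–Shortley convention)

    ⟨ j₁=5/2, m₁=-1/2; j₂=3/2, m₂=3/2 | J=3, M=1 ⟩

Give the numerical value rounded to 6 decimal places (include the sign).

√[7·1!4!2!/8! · 2!3!3!0!4!2!] = √(144/5)
  +(−1)^1/∏(1,0,2,2,2,0)! = -1/8  (running -1/8)
⟨..|..⟩ = √(144/5)·(-1/8) = -0.670820

-0.670820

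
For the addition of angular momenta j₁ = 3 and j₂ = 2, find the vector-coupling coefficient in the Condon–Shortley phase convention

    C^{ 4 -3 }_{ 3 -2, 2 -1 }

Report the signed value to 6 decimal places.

-0.223607

triangle: 1!×5!×3!/10! = 720/3628800
(j±m)!: 1!×5!×1!×3!×1!×7! = 3628800
prefactor² = (2J+1)×Δ×N² = 6480
  k=0: +1/(0!×1!×5!×1!×0!×2!) = 1/240
  k=1: −1/(1!×0!×4!×0!×1!×3!) = -1/144
Σ = -1/360  ⇒  CG² = 6480×(-1/360)² = 1/20
CG = −√(1/20) = -0.223607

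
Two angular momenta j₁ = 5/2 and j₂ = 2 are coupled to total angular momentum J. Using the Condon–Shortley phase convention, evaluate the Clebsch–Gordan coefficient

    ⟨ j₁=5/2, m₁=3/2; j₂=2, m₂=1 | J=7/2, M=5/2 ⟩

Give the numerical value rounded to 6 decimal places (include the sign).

+√(1/63) ≈ +0.125988

√[8·1!4!3!/9! · 4!1!3!1!6!1!] = √(2304/7)
  +(−1)^0/∏(0,1,1,3,3,0)! = 1/36  (running 1/36)
  +(−1)^1/∏(1,0,0,2,4,1)! = -1/48  (running 1/144)
⟨..|..⟩ = √(2304/7)·(1/144) = +0.125988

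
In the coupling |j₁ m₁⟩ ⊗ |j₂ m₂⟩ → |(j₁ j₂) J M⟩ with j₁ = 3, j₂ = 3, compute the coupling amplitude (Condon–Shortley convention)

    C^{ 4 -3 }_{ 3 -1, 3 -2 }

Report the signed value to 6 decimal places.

triangle: 2!·4!·4!/11! = 1152/39916800
(j±m)!: 2!·4!·1!·5!·1!·7! = 29030400
prefactor² = (2J+1)·Δ·N² = 82944/11
  k=0: +1/(0!·2!·4!·1!·0!·3!) = 1/288
  k=1: −1/(1!·1!·3!·0!·1!·4!) = -1/144
Σ = -1/288  ⇒  CG² = 82944/11·(-1/288)² = 1/11
CG = −√(1/11) = -0.301511

-0.301511  (= −√(1/11))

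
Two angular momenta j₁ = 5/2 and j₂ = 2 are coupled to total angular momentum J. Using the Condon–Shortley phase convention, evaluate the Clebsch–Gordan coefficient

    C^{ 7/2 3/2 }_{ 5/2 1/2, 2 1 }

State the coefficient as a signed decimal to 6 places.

√[8·1!4!3!/9! · 3!2!3!1!5!2!] = √(384/7)
  +(−1)^0/∏(0,1,2,3,2,0)! = 1/24  (running 1/24)
  +(−1)^1/∏(1,0,1,2,3,1)! = -1/12  (running -1/24)
⟨..|..⟩ = √(384/7)·(-1/24) = -0.308607

-0.308607  (= −√(2/21))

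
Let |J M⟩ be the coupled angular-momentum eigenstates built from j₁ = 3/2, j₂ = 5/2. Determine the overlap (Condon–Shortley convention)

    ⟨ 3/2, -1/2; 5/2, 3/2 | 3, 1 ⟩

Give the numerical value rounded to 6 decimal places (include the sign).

triangle: 1!*2!*4!/8! = 48/40320
(j±m)!: 1!*2!*4!*1!*4!*2! = 2304
prefactor² = (2J+1)*Δ*N² = 96/5
  k=0: +1/(0!*1!*2!*4!*0!*0!) = 1/48
  k=1: −1/(1!*0!*1!*3!*1!*1!) = -1/6
Σ = -7/48  ⇒  CG² = 96/5*(-7/48)² = 49/120
CG = −√(49/120) = -0.639010

-0.639010  (= −√(49/120))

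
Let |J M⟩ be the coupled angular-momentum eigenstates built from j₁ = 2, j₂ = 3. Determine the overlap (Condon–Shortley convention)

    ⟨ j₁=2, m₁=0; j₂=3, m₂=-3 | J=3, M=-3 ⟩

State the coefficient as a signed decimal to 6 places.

√[7·2!2!4!/9! · 2!2!0!6!0!6!] = √(3840)
  +(−1)^0/∏(0,2,2,0,0,4)! = 1/96  (running 1/96)
⟨..|..⟩ = √(3840)·(1/96) = +0.645497

+√(5/12) ≈ +0.645497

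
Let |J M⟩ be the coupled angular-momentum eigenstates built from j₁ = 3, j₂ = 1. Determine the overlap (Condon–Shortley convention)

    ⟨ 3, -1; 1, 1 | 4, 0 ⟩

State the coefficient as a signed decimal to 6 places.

+0.462910  (= +√(3/14))

triangle: 0!·6!·2!/9! = 1440/362880
(j±m)!: 2!·4!·2!·0!·4!·4! = 55296
prefactor² = (2J+1)·Δ·N² = 13824/7
  k=0: +1/(0!·0!·4!·2!·2!·0!) = 1/96
Σ = 1/96  ⇒  CG² = 13824/7·1/96² = 3/14
CG = +√(3/14) = +0.462910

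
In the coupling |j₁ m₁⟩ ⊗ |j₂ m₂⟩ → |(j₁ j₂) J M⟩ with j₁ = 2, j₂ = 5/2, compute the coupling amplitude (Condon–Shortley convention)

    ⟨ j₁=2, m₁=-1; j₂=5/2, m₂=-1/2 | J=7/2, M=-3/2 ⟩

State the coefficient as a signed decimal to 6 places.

-0.308607  (= −√(2/21))

j₁+j₂−J=1  J+j₁−j₂=3  J−j₁+j₂=4  j₁+j₂+J+1=9
(j₁±m₁, j₂±m₂, J±M) = (1,3,2,3,2,5)
P² = 384/7
sum k=0..1:
  [0] +1/24 = 1/24
  [1] −1/12 = -1/12
S = -1/24
C² = P²·S² = 2/21 ; C = -0.308607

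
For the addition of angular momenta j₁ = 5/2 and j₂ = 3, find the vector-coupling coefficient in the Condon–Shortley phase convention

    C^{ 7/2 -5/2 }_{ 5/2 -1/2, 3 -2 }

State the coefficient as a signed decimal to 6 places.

triangle: 2!×3!×4!/10! = 288/3628800
(j±m)!: 2!×3!×1!×5!×1!×6! = 1036800
prefactor² = (2J+1)×Δ×N² = 4608/7
  k=0: +1/(0!×2!×3!×1!×0!×3!) = 1/72
  k=1: −1/(1!×1!×2!×0!×1!×4!) = -1/48
Σ = -1/144  ⇒  CG² = 4608/7×(-1/144)² = 2/63
CG = −√(2/63) = -0.178174

-0.178174  (= −√(2/63))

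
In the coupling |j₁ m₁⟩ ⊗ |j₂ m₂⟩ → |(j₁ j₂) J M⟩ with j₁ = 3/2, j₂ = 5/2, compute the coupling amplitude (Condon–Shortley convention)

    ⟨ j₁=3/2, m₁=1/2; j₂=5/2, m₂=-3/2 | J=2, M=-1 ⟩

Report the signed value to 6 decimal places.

+√(1/42) = +0.154303

j₁+j₂−J=2  J+j₁−j₂=1  J−j₁+j₂=3  j₁+j₂+J+1=7
(j₁±m₁, j₂±m₂, J±M) = (2,1,1,4,1,3)
P² = 24/7
sum k=0..1:
  [0] +1/4 = 1/4
  [1] −1/6 = -1/6
S = 1/12
C² = P²·S² = 1/42 ; C = +0.154303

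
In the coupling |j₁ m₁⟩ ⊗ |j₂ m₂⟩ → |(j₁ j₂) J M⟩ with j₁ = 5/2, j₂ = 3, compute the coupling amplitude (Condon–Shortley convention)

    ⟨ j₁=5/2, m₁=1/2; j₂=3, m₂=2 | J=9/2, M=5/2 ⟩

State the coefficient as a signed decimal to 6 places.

j₁+j₂−J=1  J+j₁−j₂=4  J−j₁+j₂=5  j₁+j₂+J+1=11
(j₁±m₁, j₂±m₂, J±M) = (3,2,5,1,7,2)
P² = 115200/11
sum k=0..1:
  [0] +1/480 = 1/480
  [1] −1/144 = -1/144
S = -7/1440
C² = P²·S² = 49/198 ; C = -0.497468

-0.497468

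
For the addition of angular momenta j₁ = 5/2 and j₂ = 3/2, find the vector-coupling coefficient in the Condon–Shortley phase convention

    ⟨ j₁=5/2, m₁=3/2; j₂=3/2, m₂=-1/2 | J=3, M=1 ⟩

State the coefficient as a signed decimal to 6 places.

triangle: 1!*4!*2!/8! = 48/40320
(j±m)!: 4!*1!*1!*2!*4!*2! = 2304
prefactor² = (2J+1)*Δ*N² = 96/5
  k=0: +1/(0!*1!*1!*1!*3!*1!) = 1/6
  k=1: −1/(1!*0!*0!*0!*4!*2!) = -1/48
Σ = 7/48  ⇒  CG² = 96/5*7/48² = 49/120
CG = +√(49/120) = +0.639010

+√(49/120) ≈ +0.639010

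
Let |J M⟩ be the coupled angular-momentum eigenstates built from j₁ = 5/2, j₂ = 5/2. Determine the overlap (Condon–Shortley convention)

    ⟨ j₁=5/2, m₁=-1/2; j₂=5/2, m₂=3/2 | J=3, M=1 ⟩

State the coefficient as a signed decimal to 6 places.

triangle: 2!·3!·3!/9! = 72/362880
(j±m)!: 2!·3!·4!·1!·4!·2! = 13824
prefactor² = (2J+1)·Δ·N² = 96/5
  k=1: −1/(1!·1!·2!·3!·1!·0!) = -1/12
  k=2: +1/(2!·0!·1!·2!·2!·1!) = 1/8
Σ = 1/24  ⇒  CG² = 96/5·1/24² = 1/30
CG = +√(1/30) = +0.182574

+√(1/30) = +0.182574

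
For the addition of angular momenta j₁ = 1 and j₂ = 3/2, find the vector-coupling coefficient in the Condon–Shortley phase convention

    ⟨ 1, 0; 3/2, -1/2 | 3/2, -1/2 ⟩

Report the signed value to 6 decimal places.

√[4·1!1!2!/5! · 1!1!1!2!1!2!] = √(4/15)
  +(−1)^0/∏(0,1,1,1,0,1)! = 1  (running 1)
  +(−1)^1/∏(1,0,0,0,1,2)! = -1/2  (running 1/2)
⟨..|..⟩ = √(4/15)·(1/2) = +0.258199

+0.258199  (= +√(1/15))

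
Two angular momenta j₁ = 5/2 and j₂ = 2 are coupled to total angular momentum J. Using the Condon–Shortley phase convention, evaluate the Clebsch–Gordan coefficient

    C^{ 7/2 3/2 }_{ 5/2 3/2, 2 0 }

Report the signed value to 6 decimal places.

√[8·1!4!3!/9! · 4!1!2!2!5!2!] = √(512/7)
  +(−1)^0/∏(0,1,1,2,3,1)! = 1/12  (running 1/12)
  +(−1)^1/∏(1,0,0,1,4,2)! = -1/48  (running 1/16)
⟨..|..⟩ = √(512/7)·(1/16) = +0.534522

+0.534522  (= +√(2/7))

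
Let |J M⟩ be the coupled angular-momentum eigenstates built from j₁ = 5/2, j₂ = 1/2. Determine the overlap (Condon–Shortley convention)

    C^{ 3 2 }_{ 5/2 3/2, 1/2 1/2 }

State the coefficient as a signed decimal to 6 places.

triangle: 0!*5!*1!/7! = 120/5040
(j±m)!: 4!*1!*1!*0!*5!*1! = 2880
prefactor² = (2J+1)*Δ*N² = 480
  k=0: +1/(0!*0!*1!*1!*4!*0!) = 1/24
Σ = 1/24  ⇒  CG² = 480*1/24² = 5/6
CG = +√(5/6) = +0.912871

+0.912871  (= +√(5/6))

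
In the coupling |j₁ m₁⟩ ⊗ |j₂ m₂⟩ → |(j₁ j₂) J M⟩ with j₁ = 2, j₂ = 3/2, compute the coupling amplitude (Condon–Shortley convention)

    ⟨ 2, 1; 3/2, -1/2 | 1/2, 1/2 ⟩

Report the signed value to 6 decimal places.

triangle: 3!*1!*0!/5! = 6/120
(j±m)!: 3!*1!*1!*2!*1!*0! = 12
prefactor² = (2J+1)*Δ*N² = 6/5
  k=1: −1/(1!*2!*0!*0!*1!*0!) = -1/2
Σ = -1/2  ⇒  CG² = 6/5*(-1/2)² = 3/10
CG = −√(3/10) = -0.547723

−√(3/10) = -0.547723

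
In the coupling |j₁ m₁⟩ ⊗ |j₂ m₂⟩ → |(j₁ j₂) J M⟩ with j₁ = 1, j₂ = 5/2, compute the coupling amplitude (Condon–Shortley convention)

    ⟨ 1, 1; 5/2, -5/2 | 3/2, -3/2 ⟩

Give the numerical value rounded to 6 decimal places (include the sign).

+√(2/3) = +0.816497

triangle: 2!*0!*3!/6! = 12/720
(j±m)!: 2!*0!*0!*5!*0!*3! = 1440
prefactor² = (2J+1)*Δ*N² = 96
  k=0: +1/(0!*2!*0!*0!*0!*3!) = 1/12
Σ = 1/12  ⇒  CG² = 96*1/12² = 2/3
CG = +√(2/3) = +0.816497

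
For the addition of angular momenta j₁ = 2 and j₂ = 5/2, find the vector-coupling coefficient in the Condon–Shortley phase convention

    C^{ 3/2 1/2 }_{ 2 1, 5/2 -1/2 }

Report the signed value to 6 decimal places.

−√(5/21) = -0.487950

j₁+j₂−J=3  J+j₁−j₂=1  J−j₁+j₂=2  j₁+j₂+J+1=7
(j₁±m₁, j₂±m₂, J±M) = (3,1,2,3,2,1)
P² = 48/35
sum k=0..1:
  [0] +1/12 = 1/12
  [1] −1/2 = -1/2
S = -5/12
C² = P²·S² = 5/21 ; C = -0.487950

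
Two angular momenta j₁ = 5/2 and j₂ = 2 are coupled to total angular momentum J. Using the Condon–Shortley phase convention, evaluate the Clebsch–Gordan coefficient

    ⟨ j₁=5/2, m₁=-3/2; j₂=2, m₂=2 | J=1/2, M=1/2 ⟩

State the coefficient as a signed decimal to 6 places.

triangle: 4!*1!*0!/6! = 24/720
(j±m)!: 1!*4!*4!*0!*1!*0! = 576
prefactor² = (2J+1)*Δ*N² = 192/5
  k=4: +1/(4!*0!*0!*0!*1!*0!) = 1/24
Σ = 1/24  ⇒  CG² = 192/5*1/24² = 1/15
CG = +√(1/15) = +0.258199

+0.258199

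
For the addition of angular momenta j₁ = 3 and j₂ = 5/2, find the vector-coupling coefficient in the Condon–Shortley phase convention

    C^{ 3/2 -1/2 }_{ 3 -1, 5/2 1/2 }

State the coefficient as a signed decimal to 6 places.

√[4·4!2!1!/8! · 2!4!3!2!1!2!] = √(192/35)
  +(−1)^2/∏(2,2,2,1,0,0)! = 1/8  (running 1/8)
  +(−1)^3/∏(3,1,1,0,1,1)! = -1/6  (running -1/24)
⟨..|..⟩ = √(192/35)·(-1/24) = -0.097590

−√(1/105) ≈ -0.097590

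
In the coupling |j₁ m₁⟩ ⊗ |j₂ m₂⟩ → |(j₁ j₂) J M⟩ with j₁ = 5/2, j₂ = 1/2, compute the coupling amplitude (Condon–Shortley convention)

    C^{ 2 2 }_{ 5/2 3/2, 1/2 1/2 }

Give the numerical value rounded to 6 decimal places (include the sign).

triangle: 1!*4!*0!/6! = 24/720
(j±m)!: 4!*1!*1!*0!*4!*0! = 576
prefactor² = (2J+1)*Δ*N² = 96
  k=1: −1/(1!*0!*0!*0!*4!*0!) = -1/24
Σ = -1/24  ⇒  CG² = 96*(-1/24)² = 1/6
CG = −√(1/6) = -0.408248

-0.408248  (= −√(1/6))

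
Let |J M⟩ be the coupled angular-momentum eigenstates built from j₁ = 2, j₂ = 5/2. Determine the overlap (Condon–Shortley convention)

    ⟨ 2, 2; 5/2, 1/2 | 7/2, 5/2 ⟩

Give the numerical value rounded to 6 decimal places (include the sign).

√[8·1!3!4!/9! · 4!0!3!2!6!1!] = √(4608/7)
  +(−1)^0/∏(0,1,0,3,3,1)! = 1/36  (running 1/36)
⟨..|..⟩ = √(4608/7)·(1/36) = +0.712697

+√(32/63) = +0.712697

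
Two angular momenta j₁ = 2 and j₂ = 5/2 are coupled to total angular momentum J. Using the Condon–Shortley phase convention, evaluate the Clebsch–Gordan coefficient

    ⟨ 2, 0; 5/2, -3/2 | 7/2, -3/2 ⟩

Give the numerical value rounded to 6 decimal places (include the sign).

+√(2/7) ≈ +0.534522

triangle: 1!*3!*4!/9! = 144/362880
(j±m)!: 2!*2!*1!*4!*2!*5! = 23040
prefactor² = (2J+1)*Δ*N² = 512/7
  k=0: +1/(0!*1!*2!*1!*1!*3!) = 1/12
  k=1: −1/(1!*0!*1!*0!*2!*4!) = -1/48
Σ = 1/16  ⇒  CG² = 512/7*1/16² = 2/7
CG = +√(2/7) = +0.534522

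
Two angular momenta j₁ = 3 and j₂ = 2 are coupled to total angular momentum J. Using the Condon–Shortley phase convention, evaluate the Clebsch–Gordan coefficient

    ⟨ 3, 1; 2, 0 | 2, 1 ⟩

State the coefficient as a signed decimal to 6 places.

√[5·3!3!1!/8! · 4!2!2!2!3!1!] = √(36/7)
  +(−1)^1/∏(1,2,1,1,2,0)! = -1/4  (running -1/4)
  +(−1)^2/∏(2,1,0,0,3,1)! = 1/12  (running -1/6)
⟨..|..⟩ = √(36/7)·(-1/6) = -0.377964

−√(1/7) ≈ -0.377964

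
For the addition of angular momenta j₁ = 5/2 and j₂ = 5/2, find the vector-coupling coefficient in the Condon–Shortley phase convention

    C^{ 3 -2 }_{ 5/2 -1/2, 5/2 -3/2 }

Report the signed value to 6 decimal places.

−√(1/12) ≈ -0.288675

j₁+j₂−J=2  J+j₁−j₂=3  J−j₁+j₂=3  j₁+j₂+J+1=9
(j₁±m₁, j₂±m₂, J±M) = (2,3,1,4,1,5)
P² = 48
sum k=0..1:
  [0] +1/24 = 1/24
  [1] −1/12 = -1/12
S = -1/24
C² = P²·S² = 1/12 ; C = -0.288675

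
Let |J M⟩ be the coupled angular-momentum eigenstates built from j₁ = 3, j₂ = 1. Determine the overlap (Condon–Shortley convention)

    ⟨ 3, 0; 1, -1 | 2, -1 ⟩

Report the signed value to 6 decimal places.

+0.377964  (= +√(1/7))

triangle: 2!*4!*0!/7! = 48/5040
(j±m)!: 3!*3!*0!*2!*1!*3! = 432
prefactor² = (2J+1)*Δ*N² = 144/7
  k=0: +1/(0!*2!*3!*0!*1!*0!) = 1/12
Σ = 1/12  ⇒  CG² = 144/7*1/12² = 1/7
CG = +√(1/7) = +0.377964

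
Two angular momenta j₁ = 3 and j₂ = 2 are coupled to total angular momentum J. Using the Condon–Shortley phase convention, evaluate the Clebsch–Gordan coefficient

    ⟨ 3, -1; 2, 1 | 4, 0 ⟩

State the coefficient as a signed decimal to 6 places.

j₁+j₂−J=1  J+j₁−j₂=5  J−j₁+j₂=3  j₁+j₂+J+1=10
(j₁±m₁, j₂±m₂, J±M) = (2,4,3,1,4,4)
P² = 10368/35
sum k=0..1:
  [0] +1/144 = 1/144
  [1] −1/24 = -1/24
S = -5/144
C² = P²·S² = 5/14 ; C = -0.597614

-0.597614  (= −√(5/14))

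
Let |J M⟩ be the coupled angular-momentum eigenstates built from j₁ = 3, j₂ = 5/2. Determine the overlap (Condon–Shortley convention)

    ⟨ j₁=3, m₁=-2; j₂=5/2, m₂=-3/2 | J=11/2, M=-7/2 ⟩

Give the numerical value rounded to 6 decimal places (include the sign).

+0.738549

√[12·0!6!5!/12! · 1!5!1!4!2!9!] = √(49766400/11)
  +(−1)^0/∏(0,0,5,1,1,4)! = 1/2880  (running 1/2880)
⟨..|..⟩ = √(49766400/11)·(1/2880) = +0.738549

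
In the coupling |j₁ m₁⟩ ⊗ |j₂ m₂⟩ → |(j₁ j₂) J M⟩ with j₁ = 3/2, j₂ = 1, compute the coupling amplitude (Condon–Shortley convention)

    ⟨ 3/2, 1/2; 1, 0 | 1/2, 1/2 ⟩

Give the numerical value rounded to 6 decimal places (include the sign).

-0.577350

√[2·2!1!0!/4! · 2!1!1!1!1!0!] = √(1/3)
  +(−1)^1/∏(1,1,0,0,1,0)! = -1  (running -1)
⟨..|..⟩ = √(1/3)·(-1) = -0.577350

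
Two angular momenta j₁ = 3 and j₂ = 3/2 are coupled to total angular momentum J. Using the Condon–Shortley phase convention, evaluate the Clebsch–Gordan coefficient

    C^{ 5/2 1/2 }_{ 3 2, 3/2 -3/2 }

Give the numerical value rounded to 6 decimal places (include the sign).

+√(3/7) = +0.654654

triangle: 2!*4!*1!/8! = 48/40320
(j±m)!: 5!*1!*0!*3!*3!*2! = 8640
prefactor² = (2J+1)*Δ*N² = 432/7
  k=0: +1/(0!*2!*1!*0!*3!*1!) = 1/12
Σ = 1/12  ⇒  CG² = 432/7*1/12² = 3/7
CG = +√(3/7) = +0.654654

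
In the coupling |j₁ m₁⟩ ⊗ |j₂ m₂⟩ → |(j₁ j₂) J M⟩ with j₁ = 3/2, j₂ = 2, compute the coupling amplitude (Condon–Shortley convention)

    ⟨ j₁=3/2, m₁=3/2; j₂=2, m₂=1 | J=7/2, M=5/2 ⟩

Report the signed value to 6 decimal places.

√[8·0!3!4!/8! · 3!0!3!1!6!1!] = √(5184/7)
  +(−1)^0/∏(0,0,0,3,3,1)! = 1/36  (running 1/36)
⟨..|..⟩ = √(5184/7)·(1/36) = +0.755929

+√(4/7) ≈ +0.755929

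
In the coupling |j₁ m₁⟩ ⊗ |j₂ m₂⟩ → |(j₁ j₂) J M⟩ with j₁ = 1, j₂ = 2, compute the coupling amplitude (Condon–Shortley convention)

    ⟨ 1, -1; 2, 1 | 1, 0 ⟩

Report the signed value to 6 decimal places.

+0.547723  (= +√(3/10))

triangle: 2!·0!·2!/5! = 4/120
(j±m)!: 0!·2!·3!·1!·1!·1! = 12
prefactor² = (2J+1)·Δ·N² = 6/5
  k=2: +1/(2!·0!·0!·1!·0!·1!) = 1/2
Σ = 1/2  ⇒  CG² = 6/5·1/2² = 3/10
CG = +√(3/10) = +0.547723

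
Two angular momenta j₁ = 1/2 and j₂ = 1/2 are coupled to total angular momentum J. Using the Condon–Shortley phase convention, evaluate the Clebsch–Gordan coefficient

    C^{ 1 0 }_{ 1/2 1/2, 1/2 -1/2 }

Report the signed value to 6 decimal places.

j₁+j₂−J=0  J+j₁−j₂=1  J−j₁+j₂=1  j₁+j₂+J+1=3
(j₁±m₁, j₂±m₂, J±M) = (1,0,0,1,1,1)
P² = 1/2
sum k=0..0:
  [0] +1/1 = 1
S = 1
C² = P²·S² = 1/2 ; C = +0.707107

+√(1/2) = +0.707107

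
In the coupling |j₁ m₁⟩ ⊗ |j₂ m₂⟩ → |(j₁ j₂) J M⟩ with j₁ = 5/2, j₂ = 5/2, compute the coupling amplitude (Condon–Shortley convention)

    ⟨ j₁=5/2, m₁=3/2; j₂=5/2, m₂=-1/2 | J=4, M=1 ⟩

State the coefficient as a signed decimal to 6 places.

triangle: 1!·4!·4!/10! = 576/3628800
(j±m)!: 4!·1!·2!·3!·5!·3! = 207360
prefactor² = (2J+1)·Δ·N² = 10368/35
  k=0: +1/(0!·1!·1!·2!·3!·2!) = 1/24
  k=1: −1/(1!·0!·0!·1!·4!·3!) = -1/144
Σ = 5/144  ⇒  CG² = 10368/35·5/144² = 5/14
CG = +√(5/14) = +0.597614

+0.597614  (= +√(5/14))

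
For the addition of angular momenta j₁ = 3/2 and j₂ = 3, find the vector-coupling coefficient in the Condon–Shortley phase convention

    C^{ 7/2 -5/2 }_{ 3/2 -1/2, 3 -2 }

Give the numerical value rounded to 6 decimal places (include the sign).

+√(1/7) = +0.377964

√[8·1!2!5!/9! · 1!2!1!5!1!6!] = √(6400/7)
  +(−1)^0/∏(0,1,2,1,0,4)! = 1/48  (running 1/48)
  +(−1)^1/∏(1,0,1,0,1,5)! = -1/120  (running 1/80)
⟨..|..⟩ = √(6400/7)·(1/80) = +0.377964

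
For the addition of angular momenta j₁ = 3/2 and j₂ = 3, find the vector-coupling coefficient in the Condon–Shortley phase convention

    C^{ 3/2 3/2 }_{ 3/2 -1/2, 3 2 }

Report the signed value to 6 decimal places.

+√(2/7) ≈ +0.534522

j₁+j₂−J=3  J+j₁−j₂=0  J−j₁+j₂=3  j₁+j₂+J+1=7
(j₁±m₁, j₂±m₂, J±M) = (1,2,5,1,3,0)
P² = 288/7
sum k=2..2:
  [2] +1/12 = 1/12
S = 1/12
C² = P²·S² = 2/7 ; C = +0.534522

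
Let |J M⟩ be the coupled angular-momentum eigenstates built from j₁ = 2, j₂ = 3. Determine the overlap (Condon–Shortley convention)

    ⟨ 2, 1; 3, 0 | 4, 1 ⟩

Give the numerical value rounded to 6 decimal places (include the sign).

+√(3/14) ≈ +0.462910

√[9·1!3!5!/10! · 3!1!3!3!5!3!] = √(1944/7)
  +(−1)^0/∏(0,1,1,3,2,2)! = 1/24  (running 1/24)
  +(−1)^1/∏(1,0,0,2,3,3)! = -1/72  (running 1/36)
⟨..|..⟩ = √(1944/7)·(1/36) = +0.462910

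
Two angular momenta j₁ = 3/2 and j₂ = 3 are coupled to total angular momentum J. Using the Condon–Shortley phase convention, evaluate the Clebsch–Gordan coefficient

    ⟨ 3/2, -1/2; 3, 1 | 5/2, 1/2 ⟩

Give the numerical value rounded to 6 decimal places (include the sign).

−√(1/70) = -0.119523

triangle: 2!*1!*4!/8! = 48/40320
(j±m)!: 1!*2!*4!*2!*3!*2! = 1152
prefactor² = (2J+1)*Δ*N² = 288/35
  k=1: −1/(1!*1!*1!*3!*0!*1!) = -1/6
  k=2: +1/(2!*0!*0!*2!*1!*2!) = 1/8
Σ = -1/24  ⇒  CG² = 288/35*(-1/24)² = 1/70
CG = −√(1/70) = -0.119523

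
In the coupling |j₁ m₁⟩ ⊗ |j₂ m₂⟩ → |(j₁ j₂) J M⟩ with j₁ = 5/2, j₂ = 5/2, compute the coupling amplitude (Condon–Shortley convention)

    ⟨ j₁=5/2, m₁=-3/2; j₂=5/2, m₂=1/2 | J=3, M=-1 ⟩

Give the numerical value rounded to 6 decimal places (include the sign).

+√(1/30) = +0.182574

√[7·2!3!3!/9! · 1!4!3!2!2!4!] = √(96/5)
  +(−1)^1/∏(1,1,3,2,0,1)! = -1/12  (running -1/12)
  +(−1)^2/∏(2,0,2,1,1,2)! = 1/8  (running 1/24)
⟨..|..⟩ = √(96/5)·(1/24) = +0.182574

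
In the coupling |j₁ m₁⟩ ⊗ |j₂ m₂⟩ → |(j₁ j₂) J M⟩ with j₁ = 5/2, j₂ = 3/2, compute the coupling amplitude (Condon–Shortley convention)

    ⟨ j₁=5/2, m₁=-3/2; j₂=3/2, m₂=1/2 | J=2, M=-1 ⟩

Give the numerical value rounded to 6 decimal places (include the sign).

+√(1/42) ≈ +0.154303

j₁+j₂−J=2  J+j₁−j₂=3  J−j₁+j₂=1  j₁+j₂+J+1=7
(j₁±m₁, j₂±m₂, J±M) = (1,4,2,1,1,3)
P² = 24/7
sum k=1..2:
  [1] −1/6 = -1/6
  [2] +1/4 = 1/4
S = 1/12
C² = P²·S² = 1/42 ; C = +0.154303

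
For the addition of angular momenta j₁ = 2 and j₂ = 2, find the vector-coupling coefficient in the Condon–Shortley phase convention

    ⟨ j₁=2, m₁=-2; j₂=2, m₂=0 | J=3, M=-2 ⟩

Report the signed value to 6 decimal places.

−√(1/2) ≈ -0.707107

triangle: 1!*3!*3!/8! = 36/40320
(j±m)!: 0!*4!*2!*2!*1!*5! = 11520
prefactor² = (2J+1)*Δ*N² = 72
  k=1: −1/(1!*0!*3!*1!*0!*2!) = -1/12
Σ = -1/12  ⇒  CG² = 72*(-1/12)² = 1/2
CG = −√(1/2) = -0.707107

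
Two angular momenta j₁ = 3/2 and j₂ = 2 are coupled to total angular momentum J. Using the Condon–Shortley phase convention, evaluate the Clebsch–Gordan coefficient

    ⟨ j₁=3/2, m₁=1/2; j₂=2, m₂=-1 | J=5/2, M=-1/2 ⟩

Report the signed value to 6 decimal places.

√[6·1!2!3!/7! · 2!1!1!3!2!3!] = √(72/35)
  +(−1)^0/∏(0,1,1,1,1,2)! = 1/2  (running 1/2)
  +(−1)^1/∏(1,0,0,0,2,3)! = -1/12  (running 5/12)
⟨..|..⟩ = √(72/35)·(5/12) = +0.597614

+√(5/14) = +0.597614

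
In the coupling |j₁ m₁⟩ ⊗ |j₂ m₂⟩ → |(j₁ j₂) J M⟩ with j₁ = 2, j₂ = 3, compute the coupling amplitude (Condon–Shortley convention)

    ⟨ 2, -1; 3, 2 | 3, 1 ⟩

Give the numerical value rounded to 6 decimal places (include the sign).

√[7·2!2!4!/9! · 1!3!5!1!4!2!] = √(64)
  +(−1)^1/∏(1,1,2,4,0,0)! = -1/48  (running -1/48)
  +(−1)^2/∏(2,0,1,3,1,1)! = 1/12  (running 1/16)
⟨..|..⟩ = √(64)·(1/16) = +0.500000

+√(1/4) = +0.500000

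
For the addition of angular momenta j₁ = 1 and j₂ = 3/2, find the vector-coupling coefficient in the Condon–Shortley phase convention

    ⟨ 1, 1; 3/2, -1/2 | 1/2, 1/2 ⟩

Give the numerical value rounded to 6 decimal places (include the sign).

+√(1/6) ≈ +0.408248

triangle: 2!×0!×1!/4! = 2/24
(j±m)!: 2!×0!×1!×2!×1!×0! = 4
prefactor² = (2J+1)×Δ×N² = 2/3
  k=0: +1/(0!×2!×0!×1!×0!×0!) = 1/2
Σ = 1/2  ⇒  CG² = 2/3×1/2² = 1/6
CG = +√(1/6) = +0.408248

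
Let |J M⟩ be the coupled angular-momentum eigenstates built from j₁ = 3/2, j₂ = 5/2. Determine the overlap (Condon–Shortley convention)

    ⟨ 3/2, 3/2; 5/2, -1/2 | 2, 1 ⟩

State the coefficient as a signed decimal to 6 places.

+√(9/28) ≈ +0.566947

j₁+j₂−J=2  J+j₁−j₂=1  J−j₁+j₂=3  j₁+j₂+J+1=7
(j₁±m₁, j₂±m₂, J±M) = (3,0,2,3,3,1)
P² = 36/7
sum k=0..0:
  [0] +1/4 = 1/4
S = 1/4
C² = P²·S² = 9/28 ; C = +0.566947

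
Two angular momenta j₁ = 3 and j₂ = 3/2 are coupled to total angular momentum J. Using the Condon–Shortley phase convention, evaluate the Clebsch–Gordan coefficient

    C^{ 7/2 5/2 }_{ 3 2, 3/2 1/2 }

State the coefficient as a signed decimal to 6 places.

√[8·1!5!2!/9! · 5!1!2!1!6!1!] = √(6400/7)
  +(−1)^0/∏(0,1,1,2,4,0)! = 1/48  (running 1/48)
  +(−1)^1/∏(1,0,0,1,5,1)! = -1/120  (running 1/80)
⟨..|..⟩ = √(6400/7)·(1/80) = +0.377964

+0.377964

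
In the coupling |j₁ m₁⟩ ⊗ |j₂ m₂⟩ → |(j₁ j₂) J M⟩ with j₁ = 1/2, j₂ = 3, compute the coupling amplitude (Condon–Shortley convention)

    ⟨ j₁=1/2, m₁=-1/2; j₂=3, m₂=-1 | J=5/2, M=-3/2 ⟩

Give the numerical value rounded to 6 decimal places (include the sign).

−√(2/7) ≈ -0.534522

j₁+j₂−J=1  J+j₁−j₂=0  J−j₁+j₂=5  j₁+j₂+J+1=7
(j₁±m₁, j₂±m₂, J±M) = (0,1,2,4,1,4)
P² = 1152/7
sum k=1..1:
  [1] −1/24 = -1/24
S = -1/24
C² = P²·S² = 2/7 ; C = -0.534522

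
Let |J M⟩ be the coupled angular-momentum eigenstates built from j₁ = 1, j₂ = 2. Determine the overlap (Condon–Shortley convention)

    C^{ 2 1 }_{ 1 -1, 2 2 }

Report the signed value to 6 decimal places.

−√(1/3) = -0.577350

√[5·1!1!3!/6! · 0!2!4!0!3!1!] = √(12)
  +(−1)^1/∏(1,0,1,3,0,0)! = -1/6  (running -1/6)
⟨..|..⟩ = √(12)·(-1/6) = -0.577350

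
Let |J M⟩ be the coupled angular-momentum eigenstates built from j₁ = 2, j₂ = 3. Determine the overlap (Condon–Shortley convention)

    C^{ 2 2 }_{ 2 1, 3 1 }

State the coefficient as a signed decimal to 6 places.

j₁+j₂−J=3  J+j₁−j₂=1  J−j₁+j₂=3  j₁+j₂+J+1=8
(j₁±m₁, j₂±m₂, J±M) = (3,1,4,2,4,0)
P² = 216/7
sum k=1..1:
  [1] −1/12 = -1/12
S = -1/12
C² = P²·S² = 3/14 ; C = -0.462910

-0.462910  (= −√(3/14))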